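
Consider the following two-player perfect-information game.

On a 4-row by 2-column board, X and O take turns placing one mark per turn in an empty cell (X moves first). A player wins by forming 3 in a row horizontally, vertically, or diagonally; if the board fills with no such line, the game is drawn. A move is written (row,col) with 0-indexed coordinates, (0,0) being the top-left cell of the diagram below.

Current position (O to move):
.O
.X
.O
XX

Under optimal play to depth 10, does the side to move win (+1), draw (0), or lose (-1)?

value(.O/.X/.O/XX, O) = 0

ply 1, O at .O/.X/.O/XX | (0,0)=+0→OO/.X/.O/XX*; (1,0)=+0→.O/OX/.O/XX; (2,0)=+0→.O/.X/OO/XX
ply 2, X at OO/.X/.O/XX | (1,0)=+0→OO/XX/.O/XX*; (2,0)=+0→OO/.X/XO/XX
ply 3, O at OO/XX/.O/XX | (2,0)=+0→OO/XX/OO/XX*
ply 4: OO/XX/OO/XX is terminal +0 (X); from .O/.X/.O/XX depth 10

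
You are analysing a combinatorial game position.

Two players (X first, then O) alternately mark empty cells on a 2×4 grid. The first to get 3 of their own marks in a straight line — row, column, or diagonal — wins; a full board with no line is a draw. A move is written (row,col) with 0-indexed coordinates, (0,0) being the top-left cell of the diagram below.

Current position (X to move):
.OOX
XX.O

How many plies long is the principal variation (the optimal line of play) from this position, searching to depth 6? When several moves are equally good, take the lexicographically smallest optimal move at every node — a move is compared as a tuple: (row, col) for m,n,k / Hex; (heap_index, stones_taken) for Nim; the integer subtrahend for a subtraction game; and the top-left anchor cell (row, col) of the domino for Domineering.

p1 X@[.OOX/XX.O]: (0,0)[XOOX/XX.O]+0 (1,2)[.OOX/XXXO]+1*
p2 O@[.OOX/XXXO] terminal -1; root [.OOX/XX.O] d6

PV length from [.OOX/XX.O]: 1 ply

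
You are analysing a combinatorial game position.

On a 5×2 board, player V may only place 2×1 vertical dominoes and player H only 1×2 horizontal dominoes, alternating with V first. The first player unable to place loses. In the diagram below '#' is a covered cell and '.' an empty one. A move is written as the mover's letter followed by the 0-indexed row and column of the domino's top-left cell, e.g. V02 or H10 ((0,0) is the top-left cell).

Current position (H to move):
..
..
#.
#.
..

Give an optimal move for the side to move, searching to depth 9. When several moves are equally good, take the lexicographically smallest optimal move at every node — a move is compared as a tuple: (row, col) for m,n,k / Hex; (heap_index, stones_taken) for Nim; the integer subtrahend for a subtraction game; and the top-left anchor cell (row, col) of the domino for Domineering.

p1 H@[../../#./#./..]: H00[##/../#./#./..]+1* H10[../##/#./#./..]+1 H40[../../#./#./##]-1
p2 V@[##/../#./#./..]: V11[##/.#/##/#./..]-1* V21[##/../##/##/..]-1 V31[##/../#./##/.#]-1
p3 H@[##/.#/##/#./..]: H40[##/.#/##/#./##]+1*
p4 V@[##/.#/##/#./##] terminal -1; root [../../#./#./..] d9

H's best at [../../#./#./..]: H00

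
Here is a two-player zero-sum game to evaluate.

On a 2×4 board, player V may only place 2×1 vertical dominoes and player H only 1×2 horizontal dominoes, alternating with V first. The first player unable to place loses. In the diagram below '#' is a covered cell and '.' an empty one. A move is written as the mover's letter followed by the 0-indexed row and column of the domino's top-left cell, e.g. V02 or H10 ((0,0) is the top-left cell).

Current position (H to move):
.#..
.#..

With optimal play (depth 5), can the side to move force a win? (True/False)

H winning at [.#../.#..]: True

p1 H@[.#../.#..]: H02[.###/.#..]+1* H12[.#../.###]+1
p2 V@[.###/.#..]: V00[####/##..]-1*
p3 H@[####/##..]: H12[####/####]+1*
p4 V@[####/####] terminal -1; root [.#../.#..] d5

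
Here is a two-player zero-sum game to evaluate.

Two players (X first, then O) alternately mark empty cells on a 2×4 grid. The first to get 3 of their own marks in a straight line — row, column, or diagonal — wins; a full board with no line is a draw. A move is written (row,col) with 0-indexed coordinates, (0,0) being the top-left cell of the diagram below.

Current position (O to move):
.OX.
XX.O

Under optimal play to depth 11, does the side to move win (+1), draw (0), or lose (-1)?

value(.OX./XX.O, O) = 0

ply 1, O at .OX./XX.O | (0,0)=-1→OOX./XX.O; (0,3)=-1→.OXO/XX.O; (1,2)=+0→.OX./XXOO*
ply 2, X at .OX./XXOO | (0,0)=+0→XOX./XXOO*; (0,3)=+0→.OXX/XXOO
ply 3, O at XOX./XXOO | (0,3)=+0→XOXO/XXOO*
ply 4: XOXO/XXOO is terminal +0 (X); from .OX./XX.O depth 11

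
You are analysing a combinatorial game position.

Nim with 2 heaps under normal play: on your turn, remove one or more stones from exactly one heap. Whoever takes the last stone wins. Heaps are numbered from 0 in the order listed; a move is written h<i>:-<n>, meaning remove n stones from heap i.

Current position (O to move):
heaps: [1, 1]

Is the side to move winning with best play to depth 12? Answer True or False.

O winning at [(1,1)]: False

ply 1, O at (1,1) | h0:-1=-1→(0,1)*; h1:-1=-1→(1,0)
ply 2, X at (0,1) | h1:-1=+1→(0,0)*
ply 3: (0,0) is terminal -1 (O); from (1,1) depth 12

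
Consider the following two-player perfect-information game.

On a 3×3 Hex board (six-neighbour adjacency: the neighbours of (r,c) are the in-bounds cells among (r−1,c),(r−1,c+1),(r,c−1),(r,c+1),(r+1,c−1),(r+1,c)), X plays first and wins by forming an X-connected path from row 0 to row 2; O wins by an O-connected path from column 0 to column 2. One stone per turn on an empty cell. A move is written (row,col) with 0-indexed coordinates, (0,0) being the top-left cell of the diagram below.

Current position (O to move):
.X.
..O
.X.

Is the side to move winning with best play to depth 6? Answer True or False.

p1 O@[.X./..O/.X.]: (0,0)[OX./..O/.X.]-1 (0,2)[.XO/..O/.X.]-1 (1,0)[.X./O.O/.X.]-1 (1,1)[.X./.OO/.X.]+1* (2,0)[.X./..O/OX.]-1 (2,2)[.X./..O/.XO]-1
p2 X@[.X./.OO/.X.]: (0,0)[XX./.OO/.X.]-1* (0,2)[.XX/.OO/.X.]-1 (1,0)[.X./XOO/.X.]-1 (2,0)[.X./.OO/XX.]-1 (2,2)[.X./.OO/.XX]-1
p3 O@[XX./.OO/.X.]: (0,2)[XXO/.OO/.X.]+1* (1,0)[XX./OOO/.X.]+1 (2,0)[XX./.OO/OX.]+1 (2,2)[XX./.OO/.XO]+1
p4 X@[XXO/.OO/.X.]: (1,0)[XXO/XOO/.X.]-1* (2,0)[XXO/.OO/XX.]-1 (2,2)[XXO/.OO/.XX]-1
p5 O@[XXO/XOO/.X.]: (2,0)[XXO/XOO/OX.]+1* (2,2)[XXO/XOO/.XO]-1
p6 X@[XXO/XOO/OX.] terminal -1; root [.X./..O/.X.] d6

O winning at [.X./..O/.X.]: True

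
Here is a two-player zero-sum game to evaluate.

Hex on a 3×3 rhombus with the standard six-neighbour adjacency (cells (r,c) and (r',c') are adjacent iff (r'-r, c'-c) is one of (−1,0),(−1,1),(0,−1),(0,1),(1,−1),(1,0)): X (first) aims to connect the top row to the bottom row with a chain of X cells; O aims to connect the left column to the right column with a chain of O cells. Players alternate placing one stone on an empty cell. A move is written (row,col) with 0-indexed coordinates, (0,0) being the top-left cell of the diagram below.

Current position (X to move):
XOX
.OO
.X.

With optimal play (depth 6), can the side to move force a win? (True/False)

p1 X@[XOX/.OO/.X.]: (1,0)[XOX/XOO/.X.]-1* (2,0)[XOX/.OO/XX.]-1 (2,2)[XOX/.OO/.XX]-1
p2 O@[XOX/XOO/.X.]: (2,0)[XOX/XOO/OX.]+1* (2,2)[XOX/XOO/.XO]-1
p3 X@[XOX/XOO/OX.] terminal -1; root [XOX/.OO/.X.] d6

X winning at [XOX/.OO/.X.]: False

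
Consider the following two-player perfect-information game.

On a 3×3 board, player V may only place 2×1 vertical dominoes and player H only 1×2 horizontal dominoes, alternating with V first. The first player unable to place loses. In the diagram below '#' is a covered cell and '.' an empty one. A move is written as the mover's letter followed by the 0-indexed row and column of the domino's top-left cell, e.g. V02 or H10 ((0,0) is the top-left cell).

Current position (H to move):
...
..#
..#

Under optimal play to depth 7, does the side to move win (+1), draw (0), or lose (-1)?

[.../..#/..#] H move#1: H00:-1/##./..#/..#, H01:-1/.##/..#/..#, H10:+1/.../###/..#*, H20:-1/.../..#/###
[.../###/..#] end (terminal -1, V#2); searched .../..#/..# to 7

value(.../..#/..#, H) = +1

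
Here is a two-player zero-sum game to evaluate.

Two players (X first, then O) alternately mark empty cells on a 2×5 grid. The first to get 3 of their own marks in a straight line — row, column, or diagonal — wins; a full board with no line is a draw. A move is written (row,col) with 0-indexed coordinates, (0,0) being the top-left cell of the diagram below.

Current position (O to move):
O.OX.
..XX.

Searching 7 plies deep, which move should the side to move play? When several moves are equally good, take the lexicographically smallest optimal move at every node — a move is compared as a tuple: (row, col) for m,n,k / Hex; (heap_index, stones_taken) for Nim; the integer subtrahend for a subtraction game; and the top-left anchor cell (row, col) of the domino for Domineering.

O's best at [O.OX./..XX.]: (0,1)

p1 O@[O.OX./..XX.]: (0,1)[OOOX./..XX.]+1* (0,4)[O.OXO/..XX.]-1 (1,0)[O.OX./O.XX.]-1 (1,1)[O.OX./.OXX.]-1 (1,4)[O.OX./..XXO]-1
p2 X@[OOOX./..XX.] terminal -1; root [O.OX./..XX.] d7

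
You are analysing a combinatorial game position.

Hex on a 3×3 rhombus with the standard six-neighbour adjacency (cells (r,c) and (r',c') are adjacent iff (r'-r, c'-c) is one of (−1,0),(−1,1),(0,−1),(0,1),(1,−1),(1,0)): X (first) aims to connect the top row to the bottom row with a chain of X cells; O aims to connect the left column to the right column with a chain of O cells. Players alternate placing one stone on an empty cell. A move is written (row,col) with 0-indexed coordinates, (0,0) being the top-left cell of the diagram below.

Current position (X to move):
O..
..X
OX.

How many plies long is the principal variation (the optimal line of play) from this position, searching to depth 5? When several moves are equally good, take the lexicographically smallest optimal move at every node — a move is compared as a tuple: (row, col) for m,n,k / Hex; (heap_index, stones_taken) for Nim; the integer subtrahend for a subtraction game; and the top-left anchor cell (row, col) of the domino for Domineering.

ply 1, X at O../..X/OX. | (0,1)=+1→OX./..X/OX.*; (0,2)=+1→O.X/..X/OX.; (1,0)=-1→O../X.X/OX.; (1,1)=+1→O../.XX/OX.; (2,2)=-1→O../..X/OXX
ply 2, O at OX./..X/OX. | (0,2)=-1→OXO/..X/OX.*; (1,0)=-1→OX./O.X/OX.; (1,1)=-1→OX./.OX/OX.; (2,2)=-1→OX./..X/OXO
ply 3, X at OXO/..X/OX. | (1,0)=-1→OXO/X.X/OX.; (1,1)=+1→OXO/.XX/OX.*; (2,2)=-1→OXO/..X/OXX
ply 4: OXO/.XX/OX. is terminal -1 (O); from O../..X/OX. depth 5

PV length from [O../..X/OX.]: 3 plies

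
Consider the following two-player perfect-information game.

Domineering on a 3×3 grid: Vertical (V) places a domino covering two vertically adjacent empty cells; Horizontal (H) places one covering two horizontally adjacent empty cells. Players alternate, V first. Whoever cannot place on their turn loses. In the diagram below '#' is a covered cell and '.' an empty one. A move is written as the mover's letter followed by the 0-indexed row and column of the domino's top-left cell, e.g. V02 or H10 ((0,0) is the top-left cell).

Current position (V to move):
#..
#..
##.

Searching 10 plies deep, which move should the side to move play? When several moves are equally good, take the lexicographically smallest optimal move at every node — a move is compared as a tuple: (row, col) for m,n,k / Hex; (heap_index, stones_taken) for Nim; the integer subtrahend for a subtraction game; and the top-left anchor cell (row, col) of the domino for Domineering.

[#../#../##.] V move#1: V01:+1/##./##./##.*, V02:+1/#.#/#.#/##., V12:-1/#../#.#/###
[##./##./##.] end (terminal -1, H#2); searched #../#../##. to 10

V's best at [#../#../##.]: V01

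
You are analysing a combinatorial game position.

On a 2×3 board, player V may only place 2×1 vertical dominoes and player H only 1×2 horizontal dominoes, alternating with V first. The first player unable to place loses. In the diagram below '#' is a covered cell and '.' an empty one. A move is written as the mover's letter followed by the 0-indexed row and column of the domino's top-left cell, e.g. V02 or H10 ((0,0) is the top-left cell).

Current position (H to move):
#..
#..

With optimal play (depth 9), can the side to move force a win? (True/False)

H winning at [#../#..]: True

ply 1, H at #../#.. | H01=+1→###/#..*; H11=+1→#../###
ply 2: ###/#.. is terminal -1 (V); from #../#.. depth 9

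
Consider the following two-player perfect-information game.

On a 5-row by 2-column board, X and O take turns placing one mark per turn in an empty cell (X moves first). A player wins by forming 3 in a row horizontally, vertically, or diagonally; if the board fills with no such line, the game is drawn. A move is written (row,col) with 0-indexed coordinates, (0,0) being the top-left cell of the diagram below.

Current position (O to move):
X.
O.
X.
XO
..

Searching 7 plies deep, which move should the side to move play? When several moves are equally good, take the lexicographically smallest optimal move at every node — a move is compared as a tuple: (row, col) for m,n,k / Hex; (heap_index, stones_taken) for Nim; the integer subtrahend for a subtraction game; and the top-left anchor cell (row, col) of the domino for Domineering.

O's best at [X./O./X./XO/..]: (4,0)

[X./O./X./XO/..] O move#1: (0,1):-1/XO/O./X./XO/.., (1,1):-1/X./OO/X./XO/.., (2,1):-1/X./O./XO/XO/.., (4,0):+0/X./O./X./XO/O.*, (4,1):-1/X./O./X./XO/.O
[X./O./X./XO/O.] X move#2: (0,1):-1/XX/O./X./XO/O., (1,1):+0/X./OX/X./XO/O.*, (2,1):+0/X./O./XX/XO/O., (4,1):+0/X./O./X./XO/OX
[X./OX/X./XO/O.] O move#3: (0,1):+0/XO/OX/X./XO/O.*, (2,1):+0/X./OX/XO/XO/O., (4,1):+0/X./OX/X./XO/OO
[XO/OX/X./XO/O.] X move#4: (2,1):+0/XO/OX/XX/XO/O.*, (4,1):+0/XO/OX/X./XO/OX
[XO/OX/XX/XO/O.] O move#5: (4,1):+0/XO/OX/XX/XO/OO*
[XO/OX/XX/XO/OO] end (terminal +0, X#6); searched X./O./X./XO/.. to 7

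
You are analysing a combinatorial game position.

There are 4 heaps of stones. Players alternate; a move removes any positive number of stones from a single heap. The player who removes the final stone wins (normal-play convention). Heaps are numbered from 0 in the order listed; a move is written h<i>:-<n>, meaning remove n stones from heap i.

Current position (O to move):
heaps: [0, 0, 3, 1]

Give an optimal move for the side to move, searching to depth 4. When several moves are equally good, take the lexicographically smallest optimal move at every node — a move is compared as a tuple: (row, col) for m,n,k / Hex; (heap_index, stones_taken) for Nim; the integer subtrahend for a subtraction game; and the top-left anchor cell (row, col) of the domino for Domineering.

p1 O@[(0,0,3,1)]: h2:-1[(0,0,2,1)]-1 h2:-2[(0,0,1,1)]+1* h2:-3[(0,0,0,1)]-1 h3:-1[(0,0,3,0)]-1
p2 X@[(0,0,1,1)]: h2:-1[(0,0,0,1)]-1* h3:-1[(0,0,1,0)]-1
p3 O@[(0,0,0,1)]: h3:-1[(0,0,0,0)]+1*
p4 X@[(0,0,0,0)] terminal -1; root [(0,0,3,1)] d4

O's best at [(0,0,3,1)]: h2:-2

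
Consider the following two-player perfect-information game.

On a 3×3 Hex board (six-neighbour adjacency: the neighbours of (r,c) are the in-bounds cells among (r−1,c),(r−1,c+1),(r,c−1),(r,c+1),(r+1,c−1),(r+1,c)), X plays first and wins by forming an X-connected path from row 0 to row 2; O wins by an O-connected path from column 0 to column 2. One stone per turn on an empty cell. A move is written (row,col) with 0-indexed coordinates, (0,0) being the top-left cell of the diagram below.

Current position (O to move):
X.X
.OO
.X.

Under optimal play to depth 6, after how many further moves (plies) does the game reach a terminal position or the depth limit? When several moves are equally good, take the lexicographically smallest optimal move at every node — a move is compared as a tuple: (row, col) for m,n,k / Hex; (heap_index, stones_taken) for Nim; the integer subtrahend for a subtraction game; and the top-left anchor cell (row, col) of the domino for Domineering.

ply 1, O at X.X/.OO/.X. | (0,1)=+1→XOX/.OO/.X.*; (1,0)=+1→X.X/OOO/.X.; (2,0)=+1→X.X/.OO/OX.; (2,2)=+1→X.X/.OO/.XO
ply 2, X at XOX/.OO/.X. | (1,0)=-1→XOX/XOO/.X.*; (2,0)=-1→XOX/.OO/XX.; (2,2)=-1→XOX/.OO/.XX
ply 3, O at XOX/XOO/.X. | (2,0)=+1→XOX/XOO/OX.*; (2,2)=-1→XOX/XOO/.XO
ply 4: XOX/XOO/OX. is terminal -1 (X); from X.X/.OO/.X. depth 6

PV length from [X.X/.OO/.X.]: 3 plies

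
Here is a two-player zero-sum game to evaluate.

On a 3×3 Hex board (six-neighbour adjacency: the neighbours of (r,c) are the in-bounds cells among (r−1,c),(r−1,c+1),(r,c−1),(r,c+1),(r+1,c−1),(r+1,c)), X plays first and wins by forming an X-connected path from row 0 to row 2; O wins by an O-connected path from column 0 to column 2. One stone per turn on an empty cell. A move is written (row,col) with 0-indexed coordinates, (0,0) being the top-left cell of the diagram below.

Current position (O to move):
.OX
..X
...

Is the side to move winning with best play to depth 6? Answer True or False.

O winning at [.OX/..X/...]: False

[.OX/..X/...] O move#1: (0,0):-1/OOX/..X/...*, (1,0):-1/.OX/O.X/..., (1,1):-1/.OX/.OX/..., (2,0):-1/.OX/..X/O.., (2,1):-1/.OX/..X/.O., (2,2):-1/.OX/..X/..O
[OOX/..X/...] X move#2: (1,0):+1/OOX/X.X/...*, (1,1):+1/OOX/.XX/..., (2,0):+1/OOX/..X/X.., (2,1):+1/OOX/..X/.X., (2,2):+1/OOX/..X/..X
[OOX/X.X/...] O move#3: (1,1):-1/OOX/XOX/...*, (2,0):-1/OOX/X.X/O.., (2,1):-1/OOX/X.X/.O., (2,2):-1/OOX/X.X/..O
[OOX/XOX/...] X move#4: (2,0):+1/OOX/XOX/X..*, (2,1):+1/OOX/XOX/.X., (2,2):+1/OOX/XOX/..X
[OOX/XOX/X..] O move#5: (2,1):-1/OOX/XOX/XO.*, (2,2):-1/OOX/XOX/X.O
[OOX/XOX/XO.] X move#6: (2,2):+1/OOX/XOX/XOX*
[OOX/XOX/XOX] end (terminal -1, O#7); searched .OX/..X/... to 6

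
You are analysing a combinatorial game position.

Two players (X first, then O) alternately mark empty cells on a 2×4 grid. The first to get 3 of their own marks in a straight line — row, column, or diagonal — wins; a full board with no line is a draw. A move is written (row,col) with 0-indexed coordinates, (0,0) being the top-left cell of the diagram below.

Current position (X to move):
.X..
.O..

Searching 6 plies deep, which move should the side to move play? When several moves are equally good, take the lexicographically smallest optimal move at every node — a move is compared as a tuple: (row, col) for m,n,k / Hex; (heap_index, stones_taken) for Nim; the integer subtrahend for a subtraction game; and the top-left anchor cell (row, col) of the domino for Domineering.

[.X../.O..] X move#1: (0,0):+0/XX../.O.., (0,2):+1/.XX./.O..*, (0,3):+0/.X.X/.O.., (1,0):+0/.X../XO.., (1,2):+0/.X../.OX., (1,3):+0/.X../.O.X
[.XX./.O..] O move#2: (0,0):-1/OXX./.O..*, (0,3):-1/.XXO/.O.., (1,0):-1/.XX./OO.., (1,2):-1/.XX./.OO., (1,3):-1/.XX./.O.O
[OXX./.O..] X move#3: (0,3):+1/OXXX/.O..*, (1,0):+0/OXX./XO.., (1,2):+0/OXX./.OX., (1,3):+0/OXX./.O.X
[OXXX/.O..] end (terminal -1, O#4); searched .X../.O.. to 6

X's best at [.X../.O..]: (0,2)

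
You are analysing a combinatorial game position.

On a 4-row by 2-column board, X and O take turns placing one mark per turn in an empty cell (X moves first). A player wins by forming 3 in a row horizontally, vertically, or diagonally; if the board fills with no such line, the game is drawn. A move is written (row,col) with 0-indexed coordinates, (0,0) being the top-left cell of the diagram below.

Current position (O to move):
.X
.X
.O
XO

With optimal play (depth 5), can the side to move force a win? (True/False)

O winning at [.X/.X/.O/XO]: False

p1 O@[.X/.X/.O/XO]: (0,0)[OX/.X/.O/XO]+0* (1,0)[.X/OX/.O/XO]+0 (2,0)[.X/.X/OO/XO]+0
p2 X@[OX/.X/.O/XO]: (1,0)[OX/XX/.O/XO]+0* (2,0)[OX/.X/XO/XO]+0
p3 O@[OX/XX/.O/XO]: (2,0)[OX/XX/OO/XO]+0*
p4 X@[OX/XX/OO/XO] terminal +0; root [.X/.X/.O/XO] d5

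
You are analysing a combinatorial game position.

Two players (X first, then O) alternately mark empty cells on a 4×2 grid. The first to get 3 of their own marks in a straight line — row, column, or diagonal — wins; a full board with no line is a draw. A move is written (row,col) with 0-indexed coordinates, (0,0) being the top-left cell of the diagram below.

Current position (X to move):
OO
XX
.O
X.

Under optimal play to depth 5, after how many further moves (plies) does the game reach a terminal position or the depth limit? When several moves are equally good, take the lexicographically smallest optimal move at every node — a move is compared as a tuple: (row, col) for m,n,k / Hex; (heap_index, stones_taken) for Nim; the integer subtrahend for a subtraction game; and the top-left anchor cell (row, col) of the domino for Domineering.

ply 1, X at OO/XX/.O/X. | (2,0)=+1→OO/XX/XO/X.*; (3,1)=+0→OO/XX/.O/XX
ply 2: OO/XX/XO/X. is terminal -1 (O); from OO/XX/.O/X. depth 5

PV length from [OO/XX/.O/X.]: 1 ply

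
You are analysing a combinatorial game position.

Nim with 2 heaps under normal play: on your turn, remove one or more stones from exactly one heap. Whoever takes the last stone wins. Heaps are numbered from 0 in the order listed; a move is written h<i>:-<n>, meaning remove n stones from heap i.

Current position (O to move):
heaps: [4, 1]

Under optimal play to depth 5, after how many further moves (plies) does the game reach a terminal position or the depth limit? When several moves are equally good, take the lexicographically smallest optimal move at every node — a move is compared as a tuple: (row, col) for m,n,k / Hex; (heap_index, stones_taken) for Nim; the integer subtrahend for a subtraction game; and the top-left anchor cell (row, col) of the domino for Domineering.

PV length from [(4,1)]: 3 plies

[(4,1)] O move#1: h0:-1:-1/(3,1), h0:-2:-1/(2,1), h0:-3:+1/(1,1)*, h0:-4:-1/(0,1), h1:-1:-1/(4,0)
[(1,1)] X move#2: h0:-1:-1/(0,1)*, h1:-1:-1/(1,0)
[(0,1)] O move#3: h1:-1:+1/(0,0)*
[(0,0)] end (terminal -1, X#4); searched (4,1) to 5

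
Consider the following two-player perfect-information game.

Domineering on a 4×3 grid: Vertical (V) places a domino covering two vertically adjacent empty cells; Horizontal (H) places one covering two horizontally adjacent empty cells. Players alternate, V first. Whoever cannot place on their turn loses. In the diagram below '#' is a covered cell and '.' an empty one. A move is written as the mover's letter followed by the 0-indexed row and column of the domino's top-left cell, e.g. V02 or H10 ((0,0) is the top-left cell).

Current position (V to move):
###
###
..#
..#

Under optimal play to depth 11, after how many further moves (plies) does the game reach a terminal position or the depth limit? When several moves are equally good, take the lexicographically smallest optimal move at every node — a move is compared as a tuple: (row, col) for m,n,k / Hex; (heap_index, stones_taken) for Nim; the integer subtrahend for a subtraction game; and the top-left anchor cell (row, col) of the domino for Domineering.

[###/###/..#/..#] V move#1: V20:+1/###/###/#.#/#.#*, V21:+1/###/###/.##/.##
[###/###/#.#/#.#] end (terminal -1, H#2); searched ###/###/..#/..# to 11

PV length from [###/###/..#/..#]: 1 ply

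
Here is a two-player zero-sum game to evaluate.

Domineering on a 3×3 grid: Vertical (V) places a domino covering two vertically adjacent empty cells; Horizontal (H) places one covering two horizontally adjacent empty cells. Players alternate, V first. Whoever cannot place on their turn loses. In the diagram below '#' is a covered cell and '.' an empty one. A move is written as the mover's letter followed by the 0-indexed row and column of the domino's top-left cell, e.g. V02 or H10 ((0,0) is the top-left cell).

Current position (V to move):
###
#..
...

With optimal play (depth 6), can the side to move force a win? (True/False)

V winning at [###/#../...]: True

[###/#../...] V move#1: V11:+1/###/##./.#.*, V12:-1/###/#.#/..#
[###/##./.#.] end (terminal -1, H#2); searched ###/#../... to 6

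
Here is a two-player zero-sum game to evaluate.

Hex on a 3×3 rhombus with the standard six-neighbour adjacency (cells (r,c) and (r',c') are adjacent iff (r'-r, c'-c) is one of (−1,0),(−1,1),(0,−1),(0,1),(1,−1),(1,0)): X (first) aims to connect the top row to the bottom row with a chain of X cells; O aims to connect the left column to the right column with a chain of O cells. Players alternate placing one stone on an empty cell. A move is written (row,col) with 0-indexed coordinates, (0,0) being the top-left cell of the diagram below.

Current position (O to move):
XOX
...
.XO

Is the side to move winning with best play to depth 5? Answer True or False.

O winning at [XOX/.../.XO]: False

[XOX/.../.XO] O move#1: (1,0):-1/XOX/O../.XO*, (1,1):-1/XOX/.O./.XO, (1,2):-1/XOX/..O/.XO, (2,0):-1/XOX/.../OXO
[XOX/O../.XO] X move#2: (1,1):+1/XOX/OX./.XO*, (1,2):+1/XOX/O.X/.XO, (2,0):+1/XOX/O../XXO
[XOX/OX./.XO] end (terminal -1, O#3); searched XOX/.../.XO to 5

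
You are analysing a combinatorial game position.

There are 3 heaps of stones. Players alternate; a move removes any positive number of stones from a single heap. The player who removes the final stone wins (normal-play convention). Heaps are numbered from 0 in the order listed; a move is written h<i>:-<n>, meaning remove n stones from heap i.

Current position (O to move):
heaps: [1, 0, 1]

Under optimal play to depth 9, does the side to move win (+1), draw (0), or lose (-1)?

ply 1, O at (1,0,1) | h0:-1=-1→(0,0,1)*; h2:-1=-1→(1,0,0)
ply 2, X at (0,0,1) | h2:-1=+1→(0,0,0)*
ply 3: (0,0,0) is terminal -1 (O); from (1,0,1) depth 9

value((1,0,1), O) = -1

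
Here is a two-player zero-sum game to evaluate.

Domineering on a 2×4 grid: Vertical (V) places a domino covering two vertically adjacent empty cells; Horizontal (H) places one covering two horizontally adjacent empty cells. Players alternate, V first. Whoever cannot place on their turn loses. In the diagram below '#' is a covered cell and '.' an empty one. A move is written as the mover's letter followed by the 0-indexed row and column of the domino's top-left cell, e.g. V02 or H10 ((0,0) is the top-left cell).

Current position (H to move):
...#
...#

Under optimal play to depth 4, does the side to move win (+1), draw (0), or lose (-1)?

p1 H@[...#/...#]: H00[##.#/...#]+1* H01[.###/...#]+1 H10[...#/##.#]+1 H11[...#/.###]+1
p2 V@[##.#/...#]: V02[####/..##]-1*
p3 H@[####/..##]: H10[####/####]+1*
p4 V@[####/####] terminal -1; root [...#/...#] d4

value(...#/...#, H) = +1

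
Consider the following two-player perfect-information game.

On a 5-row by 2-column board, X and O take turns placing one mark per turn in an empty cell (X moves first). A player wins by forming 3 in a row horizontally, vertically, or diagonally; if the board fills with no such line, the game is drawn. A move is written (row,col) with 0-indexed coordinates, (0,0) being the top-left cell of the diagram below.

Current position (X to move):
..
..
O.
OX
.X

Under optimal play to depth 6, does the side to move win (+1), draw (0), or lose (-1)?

ply 1, X at ../../O./OX/.X | (0,0)=-1→X./../O./OX/.X; (0,1)=-1→.X/../O./OX/.X; (1,0)=-1→../X./O./OX/.X; (1,1)=-1→../.X/O./OX/.X; (2,1)=+1→../../OX/OX/.X*; (4,0)=-1→../../O./OX/XX
ply 2: ../../OX/OX/.X is terminal -1 (O); from ../../O./OX/.X depth 6

value(../../O./OX/.X, X) = +1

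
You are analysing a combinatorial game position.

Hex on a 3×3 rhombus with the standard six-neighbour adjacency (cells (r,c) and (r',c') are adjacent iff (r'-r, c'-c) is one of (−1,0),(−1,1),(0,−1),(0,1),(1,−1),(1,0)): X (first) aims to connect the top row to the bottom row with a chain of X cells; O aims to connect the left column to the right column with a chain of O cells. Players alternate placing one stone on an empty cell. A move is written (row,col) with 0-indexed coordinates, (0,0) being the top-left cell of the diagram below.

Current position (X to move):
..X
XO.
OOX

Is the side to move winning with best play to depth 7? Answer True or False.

[..X/XO./OOX] X move#1: (0,0):-1/X.X/XO./OOX, (0,1):-1/.XX/XO./OOX, (1,2):+1/..X/XOX/OOX*
[..X/XOX/OOX] end (terminal -1, O#2); searched ..X/XO./OOX to 7

X winning at [..X/XO./OOX]: True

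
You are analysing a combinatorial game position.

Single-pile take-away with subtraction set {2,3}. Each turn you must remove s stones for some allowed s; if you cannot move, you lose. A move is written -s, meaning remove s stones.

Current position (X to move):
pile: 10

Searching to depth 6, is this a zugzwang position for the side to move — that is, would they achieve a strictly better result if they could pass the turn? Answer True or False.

ply 1, X at 10 | -2=-1→8*; -3=-1→7
ply 2, O at 8 | -2=+1→6*; -3=+1→5
ply 3, X at 6 | -2=-1→4*; -3=-1→3
ply 4, O at 4 | -2=-1→2; -3=+1→1*
ply 5: 1 is terminal -1 (X); from 10 depth 6
pass branch (O moves first from the same position):
  | ply 1, O at 10 | -2=-1→8*; -3=-1→7
  | ply 2, X at 8 | -2=+1→6*; -3=+1→5
  | ply 3, O at 6 | -2=-1→4*; -3=-1→3
  | ply 4, X at 4 | -2=-1→2; -3=+1→1*
  | ply 5: 1 is terminal -1 (O); from 10 depth 6
X moving scores -1; X passing scores +1

zugzwang(10, X) = True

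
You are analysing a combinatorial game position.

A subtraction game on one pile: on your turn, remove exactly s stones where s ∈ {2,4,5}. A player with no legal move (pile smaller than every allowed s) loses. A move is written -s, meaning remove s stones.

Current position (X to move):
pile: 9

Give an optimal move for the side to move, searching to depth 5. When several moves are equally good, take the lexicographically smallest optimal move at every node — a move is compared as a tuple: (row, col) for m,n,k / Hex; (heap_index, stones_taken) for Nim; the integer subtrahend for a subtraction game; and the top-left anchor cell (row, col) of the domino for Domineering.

ply 1, X at 9 | -2=+1→7*; -4=-1→5; -5=-1→4
ply 2, O at 7 | -2=-1→5*; -4=-1→3; -5=-1→2
ply 3, X at 5 | -2=-1→3; -4=+1→1*; -5=+1→0
ply 4: 1 is terminal -1 (O); from 9 depth 5

X's best at [9]: -2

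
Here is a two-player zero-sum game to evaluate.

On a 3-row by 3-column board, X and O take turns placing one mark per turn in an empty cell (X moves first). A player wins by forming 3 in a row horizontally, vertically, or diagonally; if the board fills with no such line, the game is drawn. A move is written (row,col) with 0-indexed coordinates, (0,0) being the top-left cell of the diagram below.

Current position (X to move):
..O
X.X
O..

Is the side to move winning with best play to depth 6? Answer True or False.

X winning at [..O/X.X/O..]: True

[..O/X.X/O..] X move#1: (0,0):-1/X.O/X.X/O.., (0,1):-1/.XO/X.X/O.., (1,1):+1/..O/XXX/O..*, (2,1):-1/..O/X.X/OX., (2,2):-1/..O/X.X/O.X
[..O/XXX/O..] end (terminal -1, O#2); searched ..O/X.X/O.. to 6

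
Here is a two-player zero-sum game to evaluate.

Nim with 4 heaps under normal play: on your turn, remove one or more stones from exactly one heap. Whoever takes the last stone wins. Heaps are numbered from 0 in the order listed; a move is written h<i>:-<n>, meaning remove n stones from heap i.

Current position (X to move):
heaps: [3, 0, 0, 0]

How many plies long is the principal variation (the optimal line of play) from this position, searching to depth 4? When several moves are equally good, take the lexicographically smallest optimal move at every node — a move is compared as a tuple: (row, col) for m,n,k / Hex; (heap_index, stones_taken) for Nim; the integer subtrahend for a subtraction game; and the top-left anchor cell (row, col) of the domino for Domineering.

[(3,0,0,0)] X move#1: h0:-1:-1/(2,0,0,0), h0:-2:-1/(1,0,0,0), h0:-3:+1/(0,0,0,0)*
[(0,0,0,0)] end (terminal -1, O#2); searched (3,0,0,0) to 4

PV length from [(3,0,0,0)]: 1 ply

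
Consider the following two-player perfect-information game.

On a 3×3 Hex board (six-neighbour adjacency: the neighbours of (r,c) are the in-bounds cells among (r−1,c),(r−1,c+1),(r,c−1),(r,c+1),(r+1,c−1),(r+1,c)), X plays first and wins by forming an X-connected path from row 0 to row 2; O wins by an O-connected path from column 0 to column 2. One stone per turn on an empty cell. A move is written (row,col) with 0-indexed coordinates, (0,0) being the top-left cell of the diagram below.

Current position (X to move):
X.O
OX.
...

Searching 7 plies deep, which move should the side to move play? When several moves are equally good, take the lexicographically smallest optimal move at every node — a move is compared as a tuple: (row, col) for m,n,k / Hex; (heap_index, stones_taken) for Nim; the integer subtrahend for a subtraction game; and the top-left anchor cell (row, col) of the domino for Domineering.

X's best at [X.O/OX./...]: (0,1)

p1 X@[X.O/OX./...]: (0,1)[XXO/OX./...]+1* (1,2)[X.O/OXX/...]-1 (2,0)[X.O/OX./X..]-1 (2,1)[X.O/OX./.X.]-1 (2,2)[X.O/OX./..X]-1
p2 O@[XXO/OX./...]: (1,2)[XXO/OXO/...]-1* (2,0)[XXO/OX./O..]-1 (2,1)[XXO/OX./.O.]-1 (2,2)[XXO/OX./..O]-1
p3 X@[XXO/OXO/...]: (2,0)[XXO/OXO/X..]+1* (2,1)[XXO/OXO/.X.]+1 (2,2)[XXO/OXO/..X]+1
p4 O@[XXO/OXO/X..] terminal -1; root [X.O/OX./...] d7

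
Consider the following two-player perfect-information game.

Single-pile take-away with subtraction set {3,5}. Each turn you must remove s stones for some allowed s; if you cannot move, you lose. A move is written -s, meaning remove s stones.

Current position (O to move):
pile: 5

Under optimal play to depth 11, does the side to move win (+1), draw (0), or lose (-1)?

[5] O move#1: -3:+1/2*, -5:+1/0
[2] end (terminal -1, X#2); searched 5 to 11

value(5, O) = +1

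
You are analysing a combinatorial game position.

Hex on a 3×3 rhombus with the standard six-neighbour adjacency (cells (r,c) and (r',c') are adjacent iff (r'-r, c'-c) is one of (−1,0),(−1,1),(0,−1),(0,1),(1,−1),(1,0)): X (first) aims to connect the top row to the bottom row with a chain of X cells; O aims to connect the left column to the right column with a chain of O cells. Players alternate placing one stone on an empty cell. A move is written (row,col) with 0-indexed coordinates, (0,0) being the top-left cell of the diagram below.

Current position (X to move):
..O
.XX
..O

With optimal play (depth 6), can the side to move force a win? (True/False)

X winning at [..O/.XX/..O]: True

[..O/.XX/..O] X move#1: (0,0):+1/X.O/.XX/..O*, (0,1):+1/.XO/.XX/..O, (1,0):+1/..O/XXX/..O, (2,0):-1/..O/.XX/X.O, (2,1):-1/..O/.XX/.XO
[X.O/.XX/..O] O move#2: (0,1):-1/XOO/.XX/..O*, (1,0):-1/X.O/OXX/..O, (2,0):-1/X.O/.XX/O.O, (2,1):-1/X.O/.XX/.OO
[XOO/.XX/..O] X move#3: (1,0):+1/XOO/XXX/..O*, (2,0):-1/XOO/.XX/X.O, (2,1):-1/XOO/.XX/.XO
[XOO/XXX/..O] O move#4: (2,0):-1/XOO/XXX/O.O*, (2,1):-1/XOO/XXX/.OO
[XOO/XXX/O.O] X move#5: (2,1):+1/XOO/XXX/OXO*
[XOO/XXX/OXO] end (terminal -1, O#6); searched ..O/.XX/..O to 6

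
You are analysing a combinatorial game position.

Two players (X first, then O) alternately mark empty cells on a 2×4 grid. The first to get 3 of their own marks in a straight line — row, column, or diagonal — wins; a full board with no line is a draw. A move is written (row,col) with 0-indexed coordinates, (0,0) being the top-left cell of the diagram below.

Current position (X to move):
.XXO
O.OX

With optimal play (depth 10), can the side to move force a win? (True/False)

X winning at [.XXO/O.OX]: True

p1 X@[.XXO/O.OX]: (0,0)[XXXO/O.OX]+1* (1,1)[.XXO/OXOX]+0
p2 O@[XXXO/O.OX] terminal -1; root [.XXO/O.OX] d10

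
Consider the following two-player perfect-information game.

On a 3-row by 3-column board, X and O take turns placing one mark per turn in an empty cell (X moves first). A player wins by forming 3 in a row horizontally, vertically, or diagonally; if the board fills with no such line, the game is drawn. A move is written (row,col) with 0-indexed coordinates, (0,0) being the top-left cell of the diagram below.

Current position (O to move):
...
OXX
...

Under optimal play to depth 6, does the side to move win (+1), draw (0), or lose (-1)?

value(.../OXX/..., O) = 0

p1 O@[.../OXX/...]: (0,0)[O../OXX/...]+0* (0,1)[.O./OXX/...]-1 (0,2)[..O/OXX/...]+0 (2,0)[.../OXX/O..]+0 (2,1)[.../OXX/.O.]-1 (2,2)[.../OXX/..O]+0
p2 X@[O../OXX/...]: (0,1)[OX./OXX/...]-1 (0,2)[O.X/OXX/...]-1 (2,0)[O../OXX/X..]+0* (2,1)[O../OXX/.X.]-1 (2,2)[O../OXX/..X]-1
p3 O@[O../OXX/X..]: (0,1)[OO./OXX/X..]-1 (0,2)[O.O/OXX/X..]+0* (2,1)[O../OXX/XO.]-1 (2,2)[O../OXX/X.O]-1
p4 X@[O.O/OXX/X..]: (0,1)[OXO/OXX/X..]+0* (2,1)[O.O/OXX/XX.]-1 (2,2)[O.O/OXX/X.X]-1
p5 O@[OXO/OXX/X..]: (2,1)[OXO/OXX/XO.]+0* (2,2)[OXO/OXX/X.O]-1
p6 X@[OXO/OXX/XO.]: (2,2)[OXO/OXX/XOX]+0*
p7 O@[OXO/OXX/XOX] terminal +0; root [.../OXX/...] d6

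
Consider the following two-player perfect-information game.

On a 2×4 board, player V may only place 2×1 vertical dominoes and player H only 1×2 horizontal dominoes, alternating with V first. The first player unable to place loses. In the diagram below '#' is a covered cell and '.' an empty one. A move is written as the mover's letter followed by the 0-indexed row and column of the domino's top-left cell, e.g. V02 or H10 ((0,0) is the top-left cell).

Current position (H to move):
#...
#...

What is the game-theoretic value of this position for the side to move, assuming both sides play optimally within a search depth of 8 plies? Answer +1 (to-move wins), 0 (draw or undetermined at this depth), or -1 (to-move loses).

[#.../#...] H move#1: H01:+1/###./#...*, H02:+1/#.##/#..., H11:+1/#.../###., H12:+1/#.../#.##
[###./#...] V move#2: V03:-1/####/#..#*
[####/#..#] H move#3: H11:+1/####/####*
[####/####] end (terminal -1, V#4); searched #.../#... to 8

value(#.../#..., H) = +1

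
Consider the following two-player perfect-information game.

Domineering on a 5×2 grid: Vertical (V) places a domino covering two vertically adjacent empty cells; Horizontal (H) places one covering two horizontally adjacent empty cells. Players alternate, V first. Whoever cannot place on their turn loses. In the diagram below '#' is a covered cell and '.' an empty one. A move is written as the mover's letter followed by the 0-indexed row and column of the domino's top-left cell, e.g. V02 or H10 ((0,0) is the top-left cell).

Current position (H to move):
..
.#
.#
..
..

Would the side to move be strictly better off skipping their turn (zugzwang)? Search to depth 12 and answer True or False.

[../.#/.#/../..] H move#1: H00:-1/##/.#/.#/../.., H30:+1/../.#/.#/##/..*, H40:+1/../.#/.#/../##
[../.#/.#/##/..] V move#2: V00:-1/#./##/.#/##/..*, V10:-1/../##/##/##/..
[#./##/.#/##/..] H move#3: H40:+1/#./##/.#/##/##*
[#./##/.#/##/##] end (terminal -1, V#4); searched ../.#/.#/../.. to 12
pass branch (V moves first from the same position):
  | [../.#/.#/../..] V move#1: V00:-1/#./##/.#/../.., V10:-1/../##/##/../.., V20:+1/../.#/##/#./..*, V30:+1/../.#/.#/#./#., V31:+1/../.#/.#/.#/.#
  | [../.#/##/#./..] H move#2: H00:-1/##/.#/##/#./..*, H40:-1/../.#/##/#./##
  | [##/.#/##/#./..] V move#3: V31:+1/##/.#/##/##/.#*
  | [##/.#/##/##/.#] end (terminal -1, H#4); searched ../.#/.#/../.. to 12
H moving scores +1; H passing scores -1

zugzwang(../.#/.#/../.., H) = False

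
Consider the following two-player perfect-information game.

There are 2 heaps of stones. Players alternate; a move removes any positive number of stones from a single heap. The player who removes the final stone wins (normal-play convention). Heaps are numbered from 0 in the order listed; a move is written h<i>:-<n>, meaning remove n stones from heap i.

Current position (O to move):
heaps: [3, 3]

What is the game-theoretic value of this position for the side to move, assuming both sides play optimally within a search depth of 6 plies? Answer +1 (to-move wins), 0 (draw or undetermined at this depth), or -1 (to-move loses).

[(3,3)] O move#1: h0:-1:-1/(2,3)*, h0:-2:-1/(1,3), h0:-3:-1/(0,3), h1:-1:-1/(3,2), h1:-2:-1/(3,1), h1:-3:-1/(3,0)
[(2,3)] X move#2: h0:-1:-1/(1,3), h0:-2:-1/(0,3), h1:-1:+1/(2,2)*, h1:-2:-1/(2,1), h1:-3:-1/(2,0)
[(2,2)] O move#3: h0:-1:-1/(1,2)*, h0:-2:-1/(0,2), h1:-1:-1/(2,1), h1:-2:-1/(2,0)
[(1,2)] X move#4: h0:-1:-1/(0,2), h1:-1:+1/(1,1)*, h1:-2:-1/(1,0)
[(1,1)] O move#5: h0:-1:-1/(0,1)*, h1:-1:-1/(1,0)
[(0,1)] X move#6: h1:-1:+1/(0,0)*
[(0,0)] end (terminal -1, O#7); searched (3,3) to 6

value((3,3), O) = -1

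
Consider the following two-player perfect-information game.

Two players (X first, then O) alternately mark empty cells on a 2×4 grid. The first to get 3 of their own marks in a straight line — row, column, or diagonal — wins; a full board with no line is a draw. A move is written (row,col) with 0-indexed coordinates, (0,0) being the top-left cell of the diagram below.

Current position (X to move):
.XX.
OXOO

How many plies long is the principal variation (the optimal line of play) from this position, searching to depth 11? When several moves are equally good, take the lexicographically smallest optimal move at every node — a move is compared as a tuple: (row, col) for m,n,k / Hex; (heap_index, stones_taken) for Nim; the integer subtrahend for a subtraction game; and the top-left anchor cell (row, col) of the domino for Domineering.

PV length from [.XX./OXOO]: 1 ply

[.XX./OXOO] X move#1: (0,0):+1/XXX./OXOO*, (0,3):+1/.XXX/OXOO
[XXX./OXOO] end (terminal -1, O#2); searched .XX./OXOO to 11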